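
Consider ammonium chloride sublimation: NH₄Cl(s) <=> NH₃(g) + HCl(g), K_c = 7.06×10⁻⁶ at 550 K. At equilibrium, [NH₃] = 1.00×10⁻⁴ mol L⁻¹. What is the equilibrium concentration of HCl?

(NH₄Cl is a pure solid — omitted from K_c.)
At equilibrium, K_c = [NH₃]·[HCl] = 7.06×10⁻⁶.
(1.00×10⁻⁴)·([HCl]) = 7.06×10⁻⁶
[HCl] = 0.0706 mol L⁻¹

[HCl] = 0.0706 mol L⁻¹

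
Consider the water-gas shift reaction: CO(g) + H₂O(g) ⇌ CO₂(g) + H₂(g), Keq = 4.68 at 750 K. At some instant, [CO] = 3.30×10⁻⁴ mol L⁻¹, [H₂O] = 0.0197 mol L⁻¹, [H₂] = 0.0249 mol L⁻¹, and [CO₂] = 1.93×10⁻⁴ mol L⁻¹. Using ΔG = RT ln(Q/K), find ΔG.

ΔG = -11.5 kJ/mol

Q = [CO₂]·[H₂] / ([CO]·[H₂O]) = (1.93×10⁻⁴)·(0.0249) / ((3.30×10⁻⁴)·(0.0197)) = 0.739
ΔG = RT ln(Q/Keq) = (8.314 J mol⁻¹ K⁻¹)(750 K) × ln(0.739/4.68)
   = (6.236 kJ/mol)(-1.846) = -11.5 kJ/mol
ΔG < 0, so the forward reaction is spontaneous (proceeds forward).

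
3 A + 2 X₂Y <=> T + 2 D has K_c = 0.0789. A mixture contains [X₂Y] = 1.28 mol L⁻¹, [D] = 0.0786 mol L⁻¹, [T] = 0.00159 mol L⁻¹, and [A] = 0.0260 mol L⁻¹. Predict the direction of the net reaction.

in the reverse direction

Q_c = [T]·[D]² / ([A]³·[X₂Y]²) = (0.00159)·(0.0786)² / ((0.0260)³·(1.28)²) = 0.341
Q_c = 0.341 > K_c = 0.0789, so the reverse reaction proceeds.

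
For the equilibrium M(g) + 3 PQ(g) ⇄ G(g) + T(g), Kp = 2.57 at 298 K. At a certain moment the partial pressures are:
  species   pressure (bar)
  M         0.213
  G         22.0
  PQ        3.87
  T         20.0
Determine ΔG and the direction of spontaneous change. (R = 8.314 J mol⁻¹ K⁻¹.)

ΔG = 6.51 kJ/mol; the forward reaction is non-spontaneous

Qp = P(G)·P(T) / (P(M)·P(PQ)³) = (22.0)·(20.0) / ((0.213)·(3.87)³) = 35.6
ΔG = RT ln(Qp/Kp) = (8.314 J mol⁻¹ K⁻¹)(298 K) × ln(35.6/2.57)
   = (2.478 kJ/mol)(2.628) = 6.51 kJ/mol
ΔG > 0, so the forward reaction is non-spontaneous (proceeds in reverse).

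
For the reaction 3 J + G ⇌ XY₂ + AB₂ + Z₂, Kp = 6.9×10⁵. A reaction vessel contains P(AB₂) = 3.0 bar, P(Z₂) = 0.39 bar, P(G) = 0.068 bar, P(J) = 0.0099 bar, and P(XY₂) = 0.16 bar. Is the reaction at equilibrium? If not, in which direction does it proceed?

reverse (toward reactants)

Qp = P(XY₂)·P(AB₂)·P(Z₂) / (P(J)³·P(G)) = (0.16)·(3.0)·(0.39) / ((0.0099)³·(0.068)) = 2.8×10⁶
Qp = 2.8×10⁶ > Kp = 6.9×10⁵, so the reverse reaction proceeds.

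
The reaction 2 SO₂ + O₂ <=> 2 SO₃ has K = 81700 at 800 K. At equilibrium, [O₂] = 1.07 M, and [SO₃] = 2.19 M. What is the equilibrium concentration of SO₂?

At equilibrium, K = [SO₃]² / ([SO₂]²·[O₂]) = 81700.
(2.19)² / (([SO₂])²·(1.07)) = 81700
[SO₂]² = 5.49×10⁻⁵ ⇒ [SO₂] = 0.00741 M

[SO₂] = 0.00741 M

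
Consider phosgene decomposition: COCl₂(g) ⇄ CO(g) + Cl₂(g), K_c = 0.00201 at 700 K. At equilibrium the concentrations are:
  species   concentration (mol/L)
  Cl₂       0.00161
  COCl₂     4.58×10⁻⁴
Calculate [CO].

[CO] = 5.72×10⁻⁴ mol/L

At equilibrium, K_c = [CO]·[Cl₂] / [COCl₂] = 0.00201.
([CO])·(0.00161) / (4.58×10⁻⁴) = 0.00201
[CO] = 5.72×10⁻⁴ mol/L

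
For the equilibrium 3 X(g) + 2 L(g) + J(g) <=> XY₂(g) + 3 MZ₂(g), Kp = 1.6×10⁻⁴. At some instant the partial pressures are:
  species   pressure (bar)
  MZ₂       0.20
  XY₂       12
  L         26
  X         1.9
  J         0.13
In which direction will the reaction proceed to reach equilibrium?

neither direction; the system is at equilibrium

Qp = P(XY₂)·P(MZ₂)³ / (P(X)³·P(L)²·P(J)) = (12)·(0.20)³ / ((1.9)³·(26)²·(0.13)) = 1.6×10⁻⁴
Qp = 1.6×10⁻⁴ = Kp, so the system is already at equilibrium.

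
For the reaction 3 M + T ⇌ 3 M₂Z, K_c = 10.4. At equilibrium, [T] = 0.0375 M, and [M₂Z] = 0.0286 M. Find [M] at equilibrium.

At equilibrium, K_c = [M₂Z]³ / ([M]³·[T]) = 10.4.
(0.0286)³ / (([M])³·(0.0375)) = 10.4
[M]³ = 6.00e-5 ⇒ [M] = 0.0391 M

[M] = 0.0391 M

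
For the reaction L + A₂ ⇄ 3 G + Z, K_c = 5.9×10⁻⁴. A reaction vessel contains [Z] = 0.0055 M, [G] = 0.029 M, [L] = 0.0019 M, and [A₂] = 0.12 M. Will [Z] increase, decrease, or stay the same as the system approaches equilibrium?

Q_c = [G]³·[Z] / ([L]·[A₂]) = (0.029)³·(0.0055) / ((0.0019)·(0.12)) = 5.9×10⁻⁴
Q_c = 5.9×10⁻⁴ = K_c; the system is at equilibrium.

stay the same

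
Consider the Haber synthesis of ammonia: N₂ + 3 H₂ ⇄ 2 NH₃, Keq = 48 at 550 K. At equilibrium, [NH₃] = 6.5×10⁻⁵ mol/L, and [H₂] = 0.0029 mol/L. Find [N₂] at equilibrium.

[N₂] = 0.0036 mol/L

At equilibrium, Keq = [NH₃]² / ([N₂]·[H₂]³) = 48.
(6.5×10⁻⁵)² / (([N₂])·(0.0029)³) = 48
[N₂] = 0.00361 = 0.0036 mol/L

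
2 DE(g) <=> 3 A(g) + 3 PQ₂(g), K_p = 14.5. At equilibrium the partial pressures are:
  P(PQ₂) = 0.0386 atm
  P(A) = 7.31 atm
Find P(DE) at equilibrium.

At equilibrium, K_p = P(A)³·P(PQ₂)³ / P(DE)² = 14.5.
(7.31)³·(0.0386)³ / (P(DE))² = 14.5
P(DE)² = 0.00155 ⇒ P(DE) = 0.0394 atm

P(DE) = 0.0394 atm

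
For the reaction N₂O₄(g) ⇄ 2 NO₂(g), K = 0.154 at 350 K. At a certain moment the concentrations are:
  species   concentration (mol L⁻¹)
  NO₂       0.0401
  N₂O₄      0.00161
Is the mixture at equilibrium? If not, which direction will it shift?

no; Q > K, reaction proceeds in reverse

Q = [NO₂]² / [N₂O₄] = (0.0401)² / (0.00161) = 0.999
Q = 0.999 > K = 0.154: net reverse reaction.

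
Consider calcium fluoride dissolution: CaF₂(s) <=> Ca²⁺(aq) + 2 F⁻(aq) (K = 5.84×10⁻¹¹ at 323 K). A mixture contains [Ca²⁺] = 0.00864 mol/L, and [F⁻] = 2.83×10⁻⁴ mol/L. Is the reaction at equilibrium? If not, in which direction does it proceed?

(CaF₂ is a pure solid — omitted from Q.)
Q = [Ca²⁺]·[F⁻]² = (0.00864)·(2.83×10⁻⁴)² = 6.92×10⁻¹⁰
Q = 6.92×10⁻¹⁰ > K = 5.84×10⁻¹¹, so the reverse reaction proceeds.

reverse (toward reactants)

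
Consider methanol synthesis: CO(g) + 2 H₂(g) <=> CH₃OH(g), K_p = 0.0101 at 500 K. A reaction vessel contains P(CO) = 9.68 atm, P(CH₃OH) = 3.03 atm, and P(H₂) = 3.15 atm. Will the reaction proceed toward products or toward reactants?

in the reverse direction

Q_p = P(CH₃OH) / (P(CO)·P(H₂)²) = (3.03) / ((9.68)·(3.15)²) = 0.0315
Q_p = 0.0315 > K_p = 0.0101, so the reverse reaction proceeds.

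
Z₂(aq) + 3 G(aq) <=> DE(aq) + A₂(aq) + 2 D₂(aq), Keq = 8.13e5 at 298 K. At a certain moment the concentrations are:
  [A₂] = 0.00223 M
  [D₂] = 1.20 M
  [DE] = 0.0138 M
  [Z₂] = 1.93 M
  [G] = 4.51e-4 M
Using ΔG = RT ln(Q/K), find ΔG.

Q = [DE]·[A₂]·[D₂]² / ([Z₂]·[G]³) = (0.0138)·(0.00223)·(1.20)² / ((1.93)·(4.51e-4)³) = 2.50e5
ΔG = RT ln(Q/Keq) = (8.314 J mol⁻¹ K⁻¹)(298 K) × ln(2.50e5/8.13e5)
   = (2.478 kJ/mol)(-1.179) = -2.92 kJ/mol
ΔG < 0, so the forward reaction is spontaneous (proceeds forward).

ΔG = -2.92 kJ/mol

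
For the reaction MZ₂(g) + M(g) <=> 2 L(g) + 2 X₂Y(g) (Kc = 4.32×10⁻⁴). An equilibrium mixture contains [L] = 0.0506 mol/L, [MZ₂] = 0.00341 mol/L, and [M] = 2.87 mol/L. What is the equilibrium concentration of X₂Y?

[X₂Y] = 0.0406 mol/L

At equilibrium, Kc = [L]²·[X₂Y]² / ([MZ₂]·[M]) = 4.32×10⁻⁴.
(0.0506)²·([X₂Y])² / ((0.00341)·(2.87)) = 4.32×10⁻⁴
[X₂Y]² = 0.00165 ⇒ [X₂Y] = 0.0406 mol/L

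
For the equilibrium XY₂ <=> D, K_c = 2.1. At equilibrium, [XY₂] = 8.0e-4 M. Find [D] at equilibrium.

[D] = 0.0017 M

At equilibrium, K_c = [D] / [XY₂] = 2.1.
([D]) / (8.0e-4) = 2.1
[D] = 0.00168 = 0.0017 M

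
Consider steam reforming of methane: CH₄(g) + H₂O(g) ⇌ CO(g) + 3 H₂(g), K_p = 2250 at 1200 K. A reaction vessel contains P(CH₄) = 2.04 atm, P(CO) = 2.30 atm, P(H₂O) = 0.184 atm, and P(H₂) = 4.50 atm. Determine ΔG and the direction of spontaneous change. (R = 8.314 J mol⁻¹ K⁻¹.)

ΔG = -13.9 kJ/mol; the forward reaction is spontaneous

Q_p = P(CO)·P(H₂)³ / (P(CH₄)·P(H₂O)) = (2.30)·(4.50)³ / ((2.04)·(0.184)) = 558
ΔG = RT ln(Q_p/K_p) = (8.314 J mol⁻¹ K⁻¹)(1200 K) × ln(558/2250)
   = (9.977 kJ/mol)(-1.394) = -13.9 kJ/mol
ΔG < 0, so the forward reaction is spontaneous (proceeds forward).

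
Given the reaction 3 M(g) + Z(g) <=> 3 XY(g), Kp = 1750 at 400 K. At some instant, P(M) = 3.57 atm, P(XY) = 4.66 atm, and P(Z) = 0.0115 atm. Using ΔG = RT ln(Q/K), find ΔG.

Qp = P(XY)³ / (P(M)³·P(Z)) = (4.66)³ / ((3.57)³·(0.0115)) = 193
ΔG = RT ln(Qp/Kp) = (8.314 J mol⁻¹ K⁻¹)(400 K) × ln(193/1750)
   = (3.326 kJ/mol)(-2.205) = -7.33 kJ/mol
ΔG < 0, so the forward reaction is spontaneous (proceeds forward).

ΔG = -7.33 kJ/mol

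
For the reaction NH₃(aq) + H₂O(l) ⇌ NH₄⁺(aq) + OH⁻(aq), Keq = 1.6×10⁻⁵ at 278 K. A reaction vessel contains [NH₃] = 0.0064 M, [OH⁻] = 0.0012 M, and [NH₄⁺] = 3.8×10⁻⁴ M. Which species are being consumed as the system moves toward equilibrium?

NH₄⁺, OH⁻ (products)

(H₂O is a pure liquid — omitted from Q.)
Q = [NH₄⁺]·[OH⁻] / [NH₃] = (3.8×10⁻⁴)·(0.0012) / (0.0064) = 7.1×10⁻⁵
Q = 7.1×10⁻⁵ > Keq = 1.6×10⁻⁵: net reverse reaction.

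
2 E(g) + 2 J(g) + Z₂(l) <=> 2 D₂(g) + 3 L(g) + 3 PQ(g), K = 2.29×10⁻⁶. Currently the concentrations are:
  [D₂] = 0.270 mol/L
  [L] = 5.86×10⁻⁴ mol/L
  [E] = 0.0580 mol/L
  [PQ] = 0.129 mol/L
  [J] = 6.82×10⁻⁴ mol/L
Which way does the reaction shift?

(Z₂ is a pure liquid — omitted from Q.)
Q = [D₂]²·[L]³·[PQ]³ / ([E]²·[J]²) = (0.270)²·(5.86×10⁻⁴)³·(0.129)³ / ((0.0580)²·(6.82×10⁻⁴)²) = 2.01×10⁻⁵
Q = 2.01×10⁻⁵ > K = 2.29×10⁻⁶, so the reverse reaction proceeds.

in the reverse direction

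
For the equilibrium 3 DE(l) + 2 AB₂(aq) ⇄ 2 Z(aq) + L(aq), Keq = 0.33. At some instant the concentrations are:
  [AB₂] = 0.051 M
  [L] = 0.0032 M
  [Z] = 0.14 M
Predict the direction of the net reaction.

(DE is a pure liquid — omitted from Q.)
Q = [Z]²·[L] / [AB₂]² = (0.14)²·(0.0032) / (0.051)² = 0.024
Q = 0.024 < Keq = 0.33, so the forward reaction proceeds.

toward products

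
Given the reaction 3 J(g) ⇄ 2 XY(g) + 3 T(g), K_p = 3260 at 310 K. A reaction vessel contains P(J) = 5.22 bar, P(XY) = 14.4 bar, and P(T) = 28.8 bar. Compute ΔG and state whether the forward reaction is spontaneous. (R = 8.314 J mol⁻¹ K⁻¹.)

ΔG = 6.10 kJ/mol; the forward reaction is non-spontaneous

Q_p = P(XY)²·P(T)³ / P(J)³ = (14.4)²·(28.8)³ / (5.22)³ = 34800
ΔG = RT ln(Q_p/K_p) = (8.314 J mol⁻¹ K⁻¹)(310 K) × ln(34800/3260)
   = (2.577 kJ/mol)(2.368) = 6.10 kJ/mol
ΔG > 0, so the forward reaction is non-spontaneous (proceeds in reverse).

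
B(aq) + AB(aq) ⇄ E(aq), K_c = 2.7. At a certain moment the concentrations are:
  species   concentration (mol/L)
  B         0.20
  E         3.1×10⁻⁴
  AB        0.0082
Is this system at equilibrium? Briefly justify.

Q_c = [E] / ([B]·[AB]) = (3.1×10⁻⁴) / ((0.20)·(0.0082)) = 0.19
Q_c = 0.19 < K_c = 2.7: net forward reaction.

no; Q < K, reaction proceeds forward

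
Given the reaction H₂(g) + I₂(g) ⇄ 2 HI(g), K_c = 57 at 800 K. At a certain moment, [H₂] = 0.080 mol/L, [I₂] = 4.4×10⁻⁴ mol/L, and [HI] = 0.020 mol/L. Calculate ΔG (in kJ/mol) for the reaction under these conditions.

ΔG = -10.7 kJ/mol

Q_c = [HI]² / ([H₂]·[I₂]) = (0.020)² / ((0.080)·(4.4×10⁻⁴)) = 11.4
ΔG = RT ln(Q_c/K_c) = (8.314 J mol⁻¹ K⁻¹)(800 K) × ln(11.4/57)
   = (6.651 kJ/mol)(-1.609) = -10.7 kJ/mol
ΔG < 0, so the forward reaction is spontaneous (proceeds forward).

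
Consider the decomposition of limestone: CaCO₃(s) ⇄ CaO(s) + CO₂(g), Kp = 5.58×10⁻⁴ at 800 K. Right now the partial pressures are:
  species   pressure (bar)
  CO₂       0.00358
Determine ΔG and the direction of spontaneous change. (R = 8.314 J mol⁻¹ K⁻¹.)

(CaCO₃, CaO are pure solids — omitted from Qp.)
Qp = P(CO₂) = 0.00358
ΔG = RT ln(Qp/Kp) = (8.314 J mol⁻¹ K⁻¹)(800 K) × ln(0.00358/5.58×10⁻⁴)
   = (6.651 kJ/mol)(1.859) = 12.4 kJ/mol
ΔG > 0, so the forward reaction is non-spontaneous (proceeds in reverse).

ΔG = 12.4 kJ/mol; the forward reaction is non-spontaneous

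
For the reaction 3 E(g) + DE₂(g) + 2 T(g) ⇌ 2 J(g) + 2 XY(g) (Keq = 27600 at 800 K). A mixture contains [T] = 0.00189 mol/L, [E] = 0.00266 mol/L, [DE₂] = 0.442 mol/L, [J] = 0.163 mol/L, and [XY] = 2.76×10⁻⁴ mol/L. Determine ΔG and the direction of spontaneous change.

Q = [J]²·[XY]² / ([E]³·[DE₂]·[T]²) = (0.163)²·(2.76×10⁻⁴)² / ((0.00266)³·(0.442)·(0.00189)²) = 68100
ΔG = RT ln(Q/Keq) = (8.314 J mol⁻¹ K⁻¹)(800 K) × ln(68100/27600)
   = (6.651 kJ/mol)(0.9032) = 6.01 kJ/mol
ΔG > 0, so the forward reaction is non-spontaneous (proceeds in reverse).

ΔG = 6.01 kJ/mol; the forward reaction is non-spontaneous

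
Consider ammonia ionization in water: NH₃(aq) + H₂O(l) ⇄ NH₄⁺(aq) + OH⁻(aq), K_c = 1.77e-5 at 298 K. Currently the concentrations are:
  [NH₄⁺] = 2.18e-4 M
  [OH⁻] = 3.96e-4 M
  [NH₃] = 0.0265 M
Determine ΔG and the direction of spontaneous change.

(H₂O is a pure liquid — omitted from Q_c.)
Q_c = [NH₄⁺]·[OH⁻] / [NH₃] = (2.18e-4)·(3.96e-4) / (0.0265) = 3.26e-6
ΔG = RT ln(Q_c/K_c) = (8.314 J mol⁻¹ K⁻¹)(298 K) × ln(3.26e-6/1.77e-5)
   = (2.478 kJ/mol)(-1.692) = -4.19 kJ/mol
ΔG < 0, so the forward reaction is spontaneous (proceeds forward).

ΔG = -4.19 kJ/mol; the forward reaction is spontaneous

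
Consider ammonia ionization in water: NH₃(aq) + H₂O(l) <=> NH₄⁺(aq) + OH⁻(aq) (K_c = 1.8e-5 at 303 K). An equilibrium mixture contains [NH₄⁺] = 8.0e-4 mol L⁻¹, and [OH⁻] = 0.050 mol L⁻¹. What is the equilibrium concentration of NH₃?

(H₂O is a pure liquid — omitted from K_c.)
At equilibrium, K_c = [NH₄⁺]·[OH⁻] / [NH₃] = 1.8e-5.
(8.0e-4)·(0.050) / ([NH₃]) = 1.8e-5
[NH₃] = 2.22 = 2.2 mol L⁻¹

[NH₃] = 2.2 mol L⁻¹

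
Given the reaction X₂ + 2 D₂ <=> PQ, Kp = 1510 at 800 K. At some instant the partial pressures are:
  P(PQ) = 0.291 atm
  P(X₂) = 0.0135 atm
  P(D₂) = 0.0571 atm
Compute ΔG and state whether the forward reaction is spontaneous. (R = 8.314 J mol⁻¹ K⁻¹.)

ΔG = 9.82 kJ/mol; the forward reaction is non-spontaneous

Qp = P(PQ) / (P(X₂)·P(D₂)²) = (0.291) / ((0.0135)·(0.0571)²) = 6610
ΔG = RT ln(Qp/Kp) = (8.314 J mol⁻¹ K⁻¹)(800 K) × ln(6610/1510)
   = (6.651 kJ/mol)(1.476) = 9.82 kJ/mol
ΔG > 0, so the forward reaction is non-spontaneous (proceeds in reverse).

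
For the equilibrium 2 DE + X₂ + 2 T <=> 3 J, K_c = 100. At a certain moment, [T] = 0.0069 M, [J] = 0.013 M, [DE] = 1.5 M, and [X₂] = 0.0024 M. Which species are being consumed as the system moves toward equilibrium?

DE, X₂, T (reactants)

Q_c = [J]³ / ([DE]²·[X₂]·[T]²) = (0.013)³ / ((1.5)²·(0.0024)·(0.0069)²) = 8.5
Q_c = 8.5 < K_c = 100: net forward reaction.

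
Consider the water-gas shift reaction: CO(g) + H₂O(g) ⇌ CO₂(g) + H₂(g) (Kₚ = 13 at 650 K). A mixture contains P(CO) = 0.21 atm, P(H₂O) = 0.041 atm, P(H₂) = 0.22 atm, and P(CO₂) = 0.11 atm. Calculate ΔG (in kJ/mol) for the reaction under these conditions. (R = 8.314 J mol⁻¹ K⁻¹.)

Qₚ = P(CO₂)·P(H₂) / (P(CO)·P(H₂O)) = (0.11)·(0.22) / ((0.21)·(0.041)) = 2.81
ΔG = RT ln(Qₚ/Kₚ) = (8.314 J mol⁻¹ K⁻¹)(650 K) × ln(2.81/13)
   = (5.404 kJ/mol)(-1.532) = -8.28 kJ/mol
ΔG < 0, so the forward reaction is spontaneous (proceeds forward).

ΔG = -8.28 kJ/mol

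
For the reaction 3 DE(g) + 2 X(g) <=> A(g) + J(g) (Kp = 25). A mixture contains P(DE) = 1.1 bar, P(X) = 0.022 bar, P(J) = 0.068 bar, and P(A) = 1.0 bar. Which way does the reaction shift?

Qp = P(A)·P(J) / (P(DE)³·P(X)²) = (1.0)·(0.068) / ((1.1)³·(0.022)²) = 110
Qp = 110 > Kp = 25, so the reverse reaction proceeds.

to the left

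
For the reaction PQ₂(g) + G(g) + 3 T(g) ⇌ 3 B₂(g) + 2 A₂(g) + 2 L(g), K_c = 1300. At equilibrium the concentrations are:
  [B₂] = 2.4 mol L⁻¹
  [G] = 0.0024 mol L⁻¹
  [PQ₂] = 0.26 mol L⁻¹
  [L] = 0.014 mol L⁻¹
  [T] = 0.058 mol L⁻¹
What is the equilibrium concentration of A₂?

At equilibrium, K_c = [B₂]³·[A₂]²·[L]² / ([PQ₂]·[G]·[T]³) = 1300.
(2.4)³·([A₂])²·(0.014)² / ((0.26)·(0.0024)·(0.058)³) = 1300
[A₂]² = 0.0584 ⇒ [A₂] = 0.24 mol L⁻¹

[A₂] = 0.24 mol L⁻¹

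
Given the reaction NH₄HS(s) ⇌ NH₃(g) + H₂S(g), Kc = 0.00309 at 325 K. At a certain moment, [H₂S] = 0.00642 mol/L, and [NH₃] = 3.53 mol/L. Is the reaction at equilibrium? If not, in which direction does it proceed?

(NH₄HS is a pure solid — omitted from Qc.)
Qc = [NH₃]·[H₂S] = (3.53)·(0.00642) = 0.0227
Qc = 0.0227 > Kc = 0.00309, so the reverse reaction proceeds.

reverse (toward reactants)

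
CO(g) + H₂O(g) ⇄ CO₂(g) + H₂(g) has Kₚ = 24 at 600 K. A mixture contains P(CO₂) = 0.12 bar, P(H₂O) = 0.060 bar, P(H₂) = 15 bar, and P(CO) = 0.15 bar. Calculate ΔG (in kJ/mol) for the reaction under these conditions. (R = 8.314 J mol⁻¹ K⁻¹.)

ΔG = 10.6 kJ/mol

Qₚ = P(CO₂)·P(H₂) / (P(CO)·P(H₂O)) = (0.12)·(15) / ((0.15)·(0.060)) = 200
ΔG = RT ln(Qₚ/Kₚ) = (8.314 J mol⁻¹ K⁻¹)(600 K) × ln(200/24)
   = (4.988 kJ/mol)(2.120) = 10.6 kJ/mol
ΔG > 0, so the forward reaction is non-spontaneous (proceeds in reverse).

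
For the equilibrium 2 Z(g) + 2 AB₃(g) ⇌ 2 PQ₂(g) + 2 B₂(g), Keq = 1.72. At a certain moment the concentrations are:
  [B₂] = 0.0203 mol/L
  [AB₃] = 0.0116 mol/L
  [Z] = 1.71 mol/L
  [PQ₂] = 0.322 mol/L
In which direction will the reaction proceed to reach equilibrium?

Q = [PQ₂]²·[B₂]² / ([Z]²·[AB₃]²) = (0.322)²·(0.0203)² / ((1.71)²·(0.0116)²) = 0.109
Q = 0.109 < Keq = 1.72, so the forward reaction proceeds.

to the right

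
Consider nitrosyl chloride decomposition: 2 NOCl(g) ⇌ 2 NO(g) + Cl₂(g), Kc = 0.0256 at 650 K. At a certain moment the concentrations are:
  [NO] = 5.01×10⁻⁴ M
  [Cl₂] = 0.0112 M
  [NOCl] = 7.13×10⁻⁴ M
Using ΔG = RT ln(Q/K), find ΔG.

Qc = [NO]²·[Cl₂] / [NOCl]² = (5.01×10⁻⁴)²·(0.0112) / (7.13×10⁻⁴)² = 0.00553
ΔG = RT ln(Qc/Kc) = (8.314 J mol⁻¹ K⁻¹)(650 K) × ln(0.00553/0.0256)
   = (5.404 kJ/mol)(-1.532) = -8.28 kJ/mol
ΔG < 0, so the forward reaction is spontaneous (proceeds forward).

ΔG = -8.28 kJ/mol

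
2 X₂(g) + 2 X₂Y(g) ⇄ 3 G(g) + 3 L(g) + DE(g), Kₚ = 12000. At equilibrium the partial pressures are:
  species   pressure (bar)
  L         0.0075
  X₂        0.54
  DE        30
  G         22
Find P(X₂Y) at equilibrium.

P(X₂Y) = 0.0062 bar

At equilibrium, Kₚ = P(G)³·P(L)³·P(DE) / (P(X₂)²·P(X₂Y)²) = 12000.
(22)³·(0.0075)³·(30) / ((0.54)²·(P(X₂Y))²) = 12000
P(X₂Y)² = 3.85×10⁻⁵ ⇒ P(X₂Y) = 0.0062 bar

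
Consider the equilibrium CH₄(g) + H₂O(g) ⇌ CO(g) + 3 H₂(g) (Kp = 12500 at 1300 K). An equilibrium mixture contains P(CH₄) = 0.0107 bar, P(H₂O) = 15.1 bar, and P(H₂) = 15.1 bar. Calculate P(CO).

At equilibrium, Kp = P(CO)·P(H₂)³ / (P(CH₄)·P(H₂O)) = 12500.
(P(CO))·(15.1)³ / ((0.0107)·(15.1)) = 12500
P(CO) = 0.587 bar

P(CO) = 0.587 bar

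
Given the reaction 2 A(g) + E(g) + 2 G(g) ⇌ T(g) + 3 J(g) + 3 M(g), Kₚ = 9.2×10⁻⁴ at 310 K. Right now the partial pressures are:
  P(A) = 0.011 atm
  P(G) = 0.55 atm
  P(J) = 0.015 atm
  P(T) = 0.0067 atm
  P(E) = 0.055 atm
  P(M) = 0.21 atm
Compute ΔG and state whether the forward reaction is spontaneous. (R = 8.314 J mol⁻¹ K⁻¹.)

ΔG = -5.62 kJ/mol; the forward reaction is spontaneous

Qₚ = P(T)·P(J)³·P(M)³ / (P(A)²·P(E)·P(G)²) = (0.0067)·(0.015)³·(0.21)³ / ((0.011)²·(0.055)·(0.55)²) = 1.04×10⁻⁴
ΔG = RT ln(Qₚ/Kₚ) = (8.314 J mol⁻¹ K⁻¹)(310 K) × ln(1.04×10⁻⁴/9.2×10⁻⁴)
   = (2.577 kJ/mol)(-2.180) = -5.62 kJ/mol
ΔG < 0, so the forward reaction is spontaneous (proceeds forward).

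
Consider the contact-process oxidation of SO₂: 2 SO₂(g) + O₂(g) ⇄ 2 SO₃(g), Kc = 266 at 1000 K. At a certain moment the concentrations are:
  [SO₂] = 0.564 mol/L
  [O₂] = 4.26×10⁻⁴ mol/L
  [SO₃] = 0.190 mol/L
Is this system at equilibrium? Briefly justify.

Qc = [SO₃]² / ([SO₂]²·[O₂]) = (0.190)² / ((0.564)²·(4.26×10⁻⁴)) = 266
Qc = 266 = Kc; the system is at equilibrium.

yes, at equilibrium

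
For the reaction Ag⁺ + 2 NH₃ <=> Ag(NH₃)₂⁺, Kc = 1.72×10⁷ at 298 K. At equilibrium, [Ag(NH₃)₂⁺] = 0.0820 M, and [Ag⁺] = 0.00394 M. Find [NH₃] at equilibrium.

At equilibrium, Kc = [Ag(NH₃)₂⁺] / ([Ag⁺]·[NH₃]²) = 1.72×10⁷.
(0.0820) / ((0.00394)·([NH₃])²) = 1.72×10⁷
[NH₃]² = 1.21×10⁻⁶ ⇒ [NH₃] = 0.00110 M

[NH₃] = 0.00110 M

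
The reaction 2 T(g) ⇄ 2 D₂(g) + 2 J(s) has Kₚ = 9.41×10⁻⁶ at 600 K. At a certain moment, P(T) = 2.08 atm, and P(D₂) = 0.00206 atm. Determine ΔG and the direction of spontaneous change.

ΔG = -11.3 kJ/mol; the forward reaction is spontaneous

(J is a pure solid — omitted from Qₚ.)
Qₚ = P(D₂)² / P(T)² = (0.00206)² / (2.08)² = 9.81×10⁻⁷
ΔG = RT ln(Qₚ/Kₚ) = (8.314 J mol⁻¹ K⁻¹)(600 K) × ln(9.81×10⁻⁷/9.41×10⁻⁶)
   = (4.988 kJ/mol)(-2.261) = -11.3 kJ/mol
ΔG < 0, so the forward reaction is spontaneous (proceeds forward).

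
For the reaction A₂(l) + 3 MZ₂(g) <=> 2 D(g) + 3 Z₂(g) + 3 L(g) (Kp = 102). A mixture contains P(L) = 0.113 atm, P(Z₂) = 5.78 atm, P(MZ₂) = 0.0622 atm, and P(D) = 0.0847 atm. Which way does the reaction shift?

forward (toward products)

(A₂ is a pure liquid — omitted from Qp.)
Qp = P(D)²·P(Z₂)³·P(L)³ / P(MZ₂)³ = (0.0847)²·(5.78)³·(0.113)³ / (0.0622)³ = 8.31
Qp = 8.31 < Kp = 102, so the forward reaction proceeds.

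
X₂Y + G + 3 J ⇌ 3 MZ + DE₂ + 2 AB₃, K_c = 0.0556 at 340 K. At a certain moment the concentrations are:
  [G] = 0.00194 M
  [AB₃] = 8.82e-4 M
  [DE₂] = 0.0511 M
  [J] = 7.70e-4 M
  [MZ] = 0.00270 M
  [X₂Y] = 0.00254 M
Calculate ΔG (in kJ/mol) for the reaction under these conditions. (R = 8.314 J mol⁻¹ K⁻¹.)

ΔG = 5.18 kJ/mol

Q_c = [MZ]³·[DE₂]·[AB₃]² / ([X₂Y]·[G]·[J]³) = (0.00270)³·(0.0511)·(8.82e-4)² / ((0.00254)·(0.00194)·(7.70e-4)³) = 0.348
ΔG = RT ln(Q_c/K_c) = (8.314 J mol⁻¹ K⁻¹)(340 K) × ln(0.348/0.0556)
   = (2.827 kJ/mol)(1.834) = 5.18 kJ/mol
ΔG > 0, so the forward reaction is non-spontaneous (proceeds in reverse).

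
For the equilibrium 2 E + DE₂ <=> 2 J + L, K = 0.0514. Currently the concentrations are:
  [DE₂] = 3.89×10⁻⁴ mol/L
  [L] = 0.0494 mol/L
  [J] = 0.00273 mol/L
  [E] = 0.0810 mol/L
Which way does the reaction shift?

reverse (toward reactants)

Q = [J]²·[L] / ([E]²·[DE₂]) = (0.00273)²·(0.0494) / ((0.0810)²·(3.89×10⁻⁴)) = 0.144
Q = 0.144 > K = 0.0514, so the reverse reaction proceeds.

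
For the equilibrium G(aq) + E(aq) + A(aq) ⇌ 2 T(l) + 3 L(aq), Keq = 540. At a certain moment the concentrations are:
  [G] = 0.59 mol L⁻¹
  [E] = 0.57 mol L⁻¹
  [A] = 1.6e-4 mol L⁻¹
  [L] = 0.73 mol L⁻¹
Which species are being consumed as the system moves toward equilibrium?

(T is a pure liquid — omitted from Q.)
Q = [L]³ / ([G]·[E]·[A]) = (0.73)³ / ((0.59)·(0.57)·(1.6e-4)) = 7200
Q = 7200 > Keq = 540: net reverse reaction.

T, L (products)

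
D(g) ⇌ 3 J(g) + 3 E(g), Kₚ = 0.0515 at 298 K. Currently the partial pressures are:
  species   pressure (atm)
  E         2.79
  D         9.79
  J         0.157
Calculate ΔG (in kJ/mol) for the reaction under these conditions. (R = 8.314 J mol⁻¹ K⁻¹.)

ΔG = -4.44 kJ/mol

Qₚ = P(J)³·P(E)³ / P(D) = (0.157)³·(2.79)³ / (9.79) = 0.00858
ΔG = RT ln(Qₚ/Kₚ) = (8.314 J mol⁻¹ K⁻¹)(298 K) × ln(0.00858/0.0515)
   = (2.478 kJ/mol)(-1.792) = -4.44 kJ/mol
ΔG < 0, so the forward reaction is spontaneous (proceeds forward).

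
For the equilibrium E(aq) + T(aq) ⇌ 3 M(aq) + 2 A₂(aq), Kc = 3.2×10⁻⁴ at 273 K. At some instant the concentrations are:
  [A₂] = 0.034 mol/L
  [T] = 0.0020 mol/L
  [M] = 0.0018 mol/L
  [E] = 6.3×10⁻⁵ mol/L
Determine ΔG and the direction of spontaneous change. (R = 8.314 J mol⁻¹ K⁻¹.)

ΔG = -4.06 kJ/mol; the forward reaction is spontaneous

Qc = [M]³·[A₂]² / ([E]·[T]) = (0.0018)³·(0.034)² / ((6.3×10⁻⁵)·(0.0020)) = 5.35×10⁻⁵
ΔG = RT ln(Qc/Kc) = (8.314 J mol⁻¹ K⁻¹)(273 K) × ln(5.35×10⁻⁵/3.2×10⁻⁴)
   = (2.270 kJ/mol)(-1.789) = -4.06 kJ/mol
ΔG < 0, so the forward reaction is spontaneous (proceeds forward).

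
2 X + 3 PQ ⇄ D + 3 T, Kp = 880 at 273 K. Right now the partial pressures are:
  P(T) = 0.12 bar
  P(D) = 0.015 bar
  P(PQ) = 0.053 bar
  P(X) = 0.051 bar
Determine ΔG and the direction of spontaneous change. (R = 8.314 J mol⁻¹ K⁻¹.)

Qp = P(D)·P(T)³ / (P(X)²·P(PQ)³) = (0.015)·(0.12)³ / ((0.051)²·(0.053)³) = 66.9
ΔG = RT ln(Qp/Kp) = (8.314 J mol⁻¹ K⁻¹)(273 K) × ln(66.9/880)
   = (2.270 kJ/mol)(-2.577) = -5.85 kJ/mol
ΔG < 0, so the forward reaction is spontaneous (proceeds forward).

ΔG = -5.85 kJ/mol; the forward reaction is spontaneous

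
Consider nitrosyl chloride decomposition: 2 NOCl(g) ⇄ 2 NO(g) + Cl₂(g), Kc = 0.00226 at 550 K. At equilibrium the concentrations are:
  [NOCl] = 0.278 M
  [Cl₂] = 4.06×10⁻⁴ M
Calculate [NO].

At equilibrium, Kc = [NO]²·[Cl₂] / [NOCl]² = 0.00226.
([NO])²·(4.06×10⁻⁴) / (0.278)² = 0.00226
[NO]² = 0.430 ⇒ [NO] = 0.656 M

[NO] = 0.656 M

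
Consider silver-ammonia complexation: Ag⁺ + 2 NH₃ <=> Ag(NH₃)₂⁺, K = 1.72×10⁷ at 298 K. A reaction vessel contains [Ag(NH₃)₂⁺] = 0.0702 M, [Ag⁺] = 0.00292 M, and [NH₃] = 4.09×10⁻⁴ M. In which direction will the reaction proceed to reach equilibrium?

toward reactants

Q = [Ag(NH₃)₂⁺] / ([Ag⁺]·[NH₃]²) = (0.0702) / ((0.00292)·(4.09×10⁻⁴)²) = 1.44×10⁸
Q = 1.44×10⁸ > K = 1.72×10⁷, so the reverse reaction proceeds.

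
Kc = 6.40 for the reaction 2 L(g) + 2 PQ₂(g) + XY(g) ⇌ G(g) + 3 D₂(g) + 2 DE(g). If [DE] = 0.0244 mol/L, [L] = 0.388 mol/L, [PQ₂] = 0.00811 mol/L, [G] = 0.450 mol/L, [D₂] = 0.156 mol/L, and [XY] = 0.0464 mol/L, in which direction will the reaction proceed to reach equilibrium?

Qc = [G]·[D₂]³·[DE]² / ([L]²·[PQ₂]²·[XY]) = (0.450)·(0.156)³·(0.0244)² / ((0.388)²·(0.00811)²·(0.0464)) = 2.21
Qc = 2.21 < Kc = 6.40, so the forward reaction proceeds.

toward products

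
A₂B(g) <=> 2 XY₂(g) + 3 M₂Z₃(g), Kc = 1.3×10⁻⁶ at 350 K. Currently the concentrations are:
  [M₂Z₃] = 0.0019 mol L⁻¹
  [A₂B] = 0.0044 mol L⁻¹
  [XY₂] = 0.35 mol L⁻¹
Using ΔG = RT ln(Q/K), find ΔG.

Qc = [XY₂]²·[M₂Z₃]³ / [A₂B] = (0.35)²·(0.0019)³ / (0.0044) = 1.91×10⁻⁷
ΔG = RT ln(Qc/Kc) = (8.314 J mol⁻¹ K⁻¹)(350 K) × ln(1.91×10⁻⁷/1.3×10⁻⁶)
   = (2.910 kJ/mol)(-1.918) = -5.58 kJ/mol
ΔG < 0, so the forward reaction is spontaneous (proceeds forward).

ΔG = -5.58 kJ/mol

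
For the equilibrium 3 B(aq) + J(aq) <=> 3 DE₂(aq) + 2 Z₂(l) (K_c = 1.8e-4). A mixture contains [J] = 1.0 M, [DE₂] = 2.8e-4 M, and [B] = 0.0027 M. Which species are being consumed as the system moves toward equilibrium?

DE₂, Z₂ (products)

(Z₂ is a pure liquid — omitted from Q_c.)
Q_c = [DE₂]³ / ([B]³·[J]) = (2.8e-4)³ / ((0.0027)³·(1.0)) = 0.0011
Q_c = 0.0011 > K_c = 1.8e-4: net reverse reaction.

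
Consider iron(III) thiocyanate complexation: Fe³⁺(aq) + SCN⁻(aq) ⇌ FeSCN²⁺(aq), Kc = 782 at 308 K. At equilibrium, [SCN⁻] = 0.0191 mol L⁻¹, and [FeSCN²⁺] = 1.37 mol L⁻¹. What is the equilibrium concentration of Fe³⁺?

[Fe³⁺] = 0.0917 mol L⁻¹

At equilibrium, Kc = [FeSCN²⁺] / ([Fe³⁺]·[SCN⁻]) = 782.
(1.37) / (([Fe³⁺])·(0.0191)) = 782
[Fe³⁺] = 0.0917 mol L⁻¹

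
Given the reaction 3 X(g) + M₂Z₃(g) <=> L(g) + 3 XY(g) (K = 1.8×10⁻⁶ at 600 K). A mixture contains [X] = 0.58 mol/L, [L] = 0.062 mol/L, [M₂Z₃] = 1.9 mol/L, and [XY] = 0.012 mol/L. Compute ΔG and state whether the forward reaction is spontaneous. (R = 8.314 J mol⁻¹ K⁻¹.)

ΔG = -9.12 kJ/mol; the forward reaction is spontaneous

Q = [L]·[XY]³ / ([X]³·[M₂Z₃]) = (0.062)·(0.012)³ / ((0.58)³·(1.9)) = 2.89×10⁻⁷
ΔG = RT ln(Q/K) = (8.314 J mol⁻¹ K⁻¹)(600 K) × ln(2.89×10⁻⁷/1.8×10⁻⁶)
   = (4.988 kJ/mol)(-1.829) = -9.12 kJ/mol
ΔG < 0, so the forward reaction is spontaneous (proceeds forward).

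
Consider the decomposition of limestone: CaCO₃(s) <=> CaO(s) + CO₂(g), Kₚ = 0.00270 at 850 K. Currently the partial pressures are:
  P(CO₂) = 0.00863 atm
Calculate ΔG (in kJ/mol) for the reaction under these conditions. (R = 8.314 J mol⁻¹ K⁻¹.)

ΔG = 8.21 kJ/mol

(CaCO₃, CaO are pure solids — omitted from Qₚ.)
Qₚ = P(CO₂) = 0.00863
ΔG = RT ln(Qₚ/Kₚ) = (8.314 J mol⁻¹ K⁻¹)(850 K) × ln(0.00863/0.00270)
   = (7.067 kJ/mol)(1.162) = 8.21 kJ/mol
ΔG > 0, so the forward reaction is non-spontaneous (proceeds in reverse).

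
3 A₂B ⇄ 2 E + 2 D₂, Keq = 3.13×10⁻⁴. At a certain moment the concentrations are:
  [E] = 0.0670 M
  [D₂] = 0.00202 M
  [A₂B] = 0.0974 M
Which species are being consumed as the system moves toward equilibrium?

A₂B (reactants)

Q = [E]²·[D₂]² / [A₂B]³ = (0.0670)²·(0.00202)² / (0.0974)³ = 1.98×10⁻⁵
Q = 1.98×10⁻⁵ < Keq = 3.13×10⁻⁴: net forward reaction.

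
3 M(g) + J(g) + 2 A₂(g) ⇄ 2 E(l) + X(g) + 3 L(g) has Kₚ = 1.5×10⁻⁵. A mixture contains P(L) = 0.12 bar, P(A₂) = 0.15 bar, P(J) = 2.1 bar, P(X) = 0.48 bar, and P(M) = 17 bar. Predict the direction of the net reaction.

(E is a pure liquid — omitted from Qₚ.)
Qₚ = P(X)·P(L)³ / (P(M)³·P(J)·P(A₂)²) = (0.48)·(0.12)³ / ((17)³·(2.1)·(0.15)²) = 3.6×10⁻⁶
Qₚ = 3.6×10⁻⁶ < Kₚ = 1.5×10⁻⁵, so the forward reaction proceeds.

toward products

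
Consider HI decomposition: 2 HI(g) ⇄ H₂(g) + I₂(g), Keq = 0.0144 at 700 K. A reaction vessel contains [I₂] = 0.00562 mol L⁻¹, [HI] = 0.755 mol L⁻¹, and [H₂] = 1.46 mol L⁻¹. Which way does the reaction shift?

Q = [H₂]·[I₂] / [HI]² = (1.46)·(0.00562) / (0.755)² = 0.0144
Q = 0.0144 = Keq, so the system is already at equilibrium.

no net change (already at equilibrium)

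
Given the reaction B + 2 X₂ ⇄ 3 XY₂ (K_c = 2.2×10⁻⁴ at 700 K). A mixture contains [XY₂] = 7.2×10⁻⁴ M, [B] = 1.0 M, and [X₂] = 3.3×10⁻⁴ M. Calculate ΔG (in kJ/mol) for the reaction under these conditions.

Q_c = [XY₂]³ / ([B]·[X₂]²) = (7.2×10⁻⁴)³ / ((1.0)·(3.3×10⁻⁴)²) = 0.00343
ΔG = RT ln(Q_c/K_c) = (8.314 J mol⁻¹ K⁻¹)(700 K) × ln(0.00343/2.2×10⁻⁴)
   = (5.820 kJ/mol)(2.747) = 16.0 kJ/mol
ΔG > 0, so the forward reaction is non-spontaneous (proceeds in reverse).

ΔG = 16.0 kJ/mol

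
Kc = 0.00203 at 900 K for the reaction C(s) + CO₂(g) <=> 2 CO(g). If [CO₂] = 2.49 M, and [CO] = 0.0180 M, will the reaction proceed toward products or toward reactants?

to the right

(C is a pure solid — omitted from Qc.)
Qc = [CO]² / [CO₂] = (0.0180)² / (2.49) = 1.30×10⁻⁴
Qc = 1.30×10⁻⁴ < Kc = 0.00203, so the forward reaction proceeds.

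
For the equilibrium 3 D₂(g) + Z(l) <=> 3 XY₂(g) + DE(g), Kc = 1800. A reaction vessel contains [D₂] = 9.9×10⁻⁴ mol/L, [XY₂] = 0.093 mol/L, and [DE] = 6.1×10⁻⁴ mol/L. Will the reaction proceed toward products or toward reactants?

(Z is a pure liquid — omitted from Qc.)
Qc = [XY₂]³·[DE] / [D₂]³ = (0.093)³·(6.1×10⁻⁴) / (9.9×10⁻⁴)³ = 510
Qc = 510 < Kc = 1800, so the forward reaction proceeds.

in the forward direction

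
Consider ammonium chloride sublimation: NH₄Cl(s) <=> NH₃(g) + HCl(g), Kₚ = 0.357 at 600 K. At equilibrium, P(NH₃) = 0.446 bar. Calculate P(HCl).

(NH₄Cl is a pure solid — omitted from Kₚ.)
At equilibrium, Kₚ = P(NH₃)·P(HCl) = 0.357.
(0.446)·(P(HCl)) = 0.357
P(HCl) = 0.800 bar

P(HCl) = 0.800 bar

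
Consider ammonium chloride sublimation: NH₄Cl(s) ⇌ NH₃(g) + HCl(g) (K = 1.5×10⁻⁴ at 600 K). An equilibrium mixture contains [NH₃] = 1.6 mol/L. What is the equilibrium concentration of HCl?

[HCl] = 9.4×10⁻⁵ mol/L

(NH₄Cl is a pure solid — omitted from K.)
At equilibrium, K = [NH₃]·[HCl] = 1.5×10⁻⁴.
(1.6)·([HCl]) = 1.5×10⁻⁴
[HCl] = 9.38×10⁻⁵ = 9.4×10⁻⁵ mol/L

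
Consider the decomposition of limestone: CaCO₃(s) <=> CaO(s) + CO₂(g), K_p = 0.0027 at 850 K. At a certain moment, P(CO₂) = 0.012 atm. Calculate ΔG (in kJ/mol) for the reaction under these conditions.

(CaCO₃, CaO are pure solids — omitted from Q_p.)
Q_p = P(CO₂) = 0.0120
ΔG = RT ln(Q_p/K_p) = (8.314 J mol⁻¹ K⁻¹)(850 K) × ln(0.0120/0.0027)
   = (7.067 kJ/mol)(1.492) = 10.5 kJ/mol
ΔG > 0, so the forward reaction is non-spontaneous (proceeds in reverse).

ΔG = 10.5 kJ/mol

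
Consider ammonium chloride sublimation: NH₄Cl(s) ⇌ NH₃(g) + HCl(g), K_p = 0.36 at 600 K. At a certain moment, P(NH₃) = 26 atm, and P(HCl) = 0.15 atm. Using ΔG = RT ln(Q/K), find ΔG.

ΔG = 11.9 kJ/mol

(NH₄Cl is a pure solid — omitted from Q_p.)
Q_p = P(NH₃)·P(HCl) = (26)·(0.15) = 3.90
ΔG = RT ln(Q_p/K_p) = (8.314 J mol⁻¹ K⁻¹)(600 K) × ln(3.90/0.36)
   = (4.988 kJ/mol)(2.383) = 11.9 kJ/mol
ΔG > 0, so the forward reaction is non-spontaneous (proceeds in reverse).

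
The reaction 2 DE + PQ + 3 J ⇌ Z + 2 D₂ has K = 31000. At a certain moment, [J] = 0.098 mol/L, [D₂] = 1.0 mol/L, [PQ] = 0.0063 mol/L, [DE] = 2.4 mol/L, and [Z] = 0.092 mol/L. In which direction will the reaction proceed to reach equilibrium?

Q = [Z]·[D₂]² / ([DE]²·[PQ]·[J]³) = (0.092)·(1.0)² / ((2.4)²·(0.0063)·(0.098)³) = 2700
Q = 2700 < K = 31000, so the forward reaction proceeds.

in the forward direction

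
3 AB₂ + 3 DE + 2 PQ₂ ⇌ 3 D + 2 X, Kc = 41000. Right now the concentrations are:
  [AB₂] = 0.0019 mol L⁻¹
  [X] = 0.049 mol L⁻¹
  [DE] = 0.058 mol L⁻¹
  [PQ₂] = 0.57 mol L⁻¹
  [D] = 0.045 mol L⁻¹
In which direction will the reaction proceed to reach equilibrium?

reverse (toward reactants)

Qc = [D]³·[X]² / ([AB₂]³·[DE]³·[PQ₂]²) = (0.045)³·(0.049)² / ((0.0019)³·(0.058)³·(0.57)²) = 5.0e5
Qc = 5.0e5 > Kc = 41000, so the reverse reaction proceeds.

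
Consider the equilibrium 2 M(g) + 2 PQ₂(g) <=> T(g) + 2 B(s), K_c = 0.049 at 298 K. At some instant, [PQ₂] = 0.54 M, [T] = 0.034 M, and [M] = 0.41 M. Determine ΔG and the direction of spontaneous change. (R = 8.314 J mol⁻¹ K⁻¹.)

(B is a pure solid — omitted from Q_c.)
Q_c = [T] / ([M]²·[PQ₂]²) = (0.034) / ((0.41)²·(0.54)²) = 0.694
ΔG = RT ln(Q_c/K_c) = (8.314 J mol⁻¹ K⁻¹)(298 K) × ln(0.694/0.049)
   = (2.478 kJ/mol)(2.651) = 6.57 kJ/mol
ΔG > 0, so the forward reaction is non-spontaneous (proceeds in reverse).

ΔG = 6.57 kJ/mol; the forward reaction is non-spontaneous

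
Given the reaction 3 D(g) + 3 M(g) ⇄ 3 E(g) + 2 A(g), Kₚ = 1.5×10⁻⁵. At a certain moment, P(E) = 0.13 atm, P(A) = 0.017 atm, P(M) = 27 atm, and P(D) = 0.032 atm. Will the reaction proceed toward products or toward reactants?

to the right

Qₚ = P(E)³·P(A)² / (P(D)³·P(M)³) = (0.13)³·(0.017)² / ((0.032)³·(27)³) = 9.8×10⁻⁷
Qₚ = 9.8×10⁻⁷ < Kₚ = 1.5×10⁻⁵, so the forward reaction proceeds.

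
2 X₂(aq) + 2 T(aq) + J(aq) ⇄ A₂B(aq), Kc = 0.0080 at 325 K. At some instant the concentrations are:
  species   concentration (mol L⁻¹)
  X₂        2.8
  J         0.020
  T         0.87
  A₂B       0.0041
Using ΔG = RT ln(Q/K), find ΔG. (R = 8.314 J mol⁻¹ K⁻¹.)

ΔG = 3.95 kJ/mol

Qc = [A₂B] / ([X₂]²·[T]²·[J]) = (0.0041) / ((2.8)²·(0.87)²·(0.020)) = 0.0345
ΔG = RT ln(Qc/Kc) = (8.314 J mol⁻¹ K⁻¹)(325 K) × ln(0.0345/0.0080)
   = (2.702 kJ/mol)(1.462) = 3.95 kJ/mol
ΔG > 0, so the forward reaction is non-spontaneous (proceeds in reverse).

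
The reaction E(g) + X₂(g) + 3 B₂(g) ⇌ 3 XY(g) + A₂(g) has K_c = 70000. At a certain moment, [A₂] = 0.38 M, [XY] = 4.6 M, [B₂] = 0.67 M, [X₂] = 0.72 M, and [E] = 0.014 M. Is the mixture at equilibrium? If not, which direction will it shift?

no; Q < K, reaction proceeds forward

Q_c = [XY]³·[A₂] / ([E]·[X₂]·[B₂]³) = (4.6)³·(0.38) / ((0.014)·(0.72)·(0.67)³) = 12000
Q_c = 12000 < K_c = 70000: net forward reaction.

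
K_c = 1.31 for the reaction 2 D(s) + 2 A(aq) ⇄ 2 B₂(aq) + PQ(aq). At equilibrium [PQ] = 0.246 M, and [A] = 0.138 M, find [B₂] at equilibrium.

[B₂] = 0.318 M

(D is a pure solid — omitted from K_c.)
At equilibrium, K_c = [B₂]²·[PQ] / [A]² = 1.31.
([B₂])²·(0.246) / (0.138)² = 1.31
[B₂]² = 0.101 ⇒ [B₂] = 0.318 M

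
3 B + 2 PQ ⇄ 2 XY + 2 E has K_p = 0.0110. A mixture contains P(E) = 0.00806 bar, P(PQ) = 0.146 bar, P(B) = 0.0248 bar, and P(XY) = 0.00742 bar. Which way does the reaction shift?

Q_p = P(XY)²·P(E)² / (P(B)³·P(PQ)²) = (0.00742)²·(0.00806)² / ((0.0248)³·(0.146)²) = 0.0110
Q_p = 0.0110 = K_p, so the system is already at equilibrium.

no net change (already at equilibrium)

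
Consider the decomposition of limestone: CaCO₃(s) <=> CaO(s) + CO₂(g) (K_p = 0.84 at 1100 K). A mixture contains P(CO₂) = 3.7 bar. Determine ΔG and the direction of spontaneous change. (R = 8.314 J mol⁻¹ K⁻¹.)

(CaCO₃, CaO are pure solids — omitted from Q_p.)
Q_p = P(CO₂) = 3.70
ΔG = RT ln(Q_p/K_p) = (8.314 J mol⁻¹ K⁻¹)(1100 K) × ln(3.70/0.84)
   = (9.145 kJ/mol)(1.483) = 13.6 kJ/mol
ΔG > 0, so the forward reaction is non-spontaneous (proceeds in reverse).

ΔG = 13.6 kJ/mol; the forward reaction is non-spontaneous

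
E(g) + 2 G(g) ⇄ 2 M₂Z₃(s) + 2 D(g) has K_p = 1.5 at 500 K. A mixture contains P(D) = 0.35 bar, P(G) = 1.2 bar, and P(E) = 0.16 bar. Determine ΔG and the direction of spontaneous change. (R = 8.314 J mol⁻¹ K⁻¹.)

ΔG = -4.31 kJ/mol; the forward reaction is spontaneous

(M₂Z₃ is a pure solid — omitted from Q_p.)
Q_p = P(D)² / (P(E)·P(G)²) = (0.35)² / ((0.16)·(1.2)²) = 0.532
ΔG = RT ln(Q_p/K_p) = (8.314 J mol⁻¹ K⁻¹)(500 K) × ln(0.532/1.5)
   = (4.157 kJ/mol)(-1.037) = -4.31 kJ/mol
ΔG < 0, so the forward reaction is spontaneous (proceeds forward).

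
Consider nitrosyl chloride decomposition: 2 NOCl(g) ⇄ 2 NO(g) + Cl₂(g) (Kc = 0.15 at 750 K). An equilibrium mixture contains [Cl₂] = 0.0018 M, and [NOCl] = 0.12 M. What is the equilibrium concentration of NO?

[NO] = 1.1 M

At equilibrium, Kc = [NO]²·[Cl₂] / [NOCl]² = 0.15.
([NO])²·(0.0018) / (0.12)² = 0.15
[NO]² = 1.20 ⇒ [NO] = 1.1 M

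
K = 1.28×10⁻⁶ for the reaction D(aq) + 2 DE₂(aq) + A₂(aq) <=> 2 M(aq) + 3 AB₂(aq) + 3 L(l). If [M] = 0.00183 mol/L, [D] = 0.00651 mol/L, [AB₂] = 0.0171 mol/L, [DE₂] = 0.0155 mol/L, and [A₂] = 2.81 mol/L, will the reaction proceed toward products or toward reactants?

toward reactants

(L is a pure liquid — omitted from Q.)
Q = [M]²·[AB₂]³ / ([D]·[DE₂]²·[A₂]) = (0.00183)²·(0.0171)³ / ((0.00651)·(0.0155)²·(2.81)) = 3.81×10⁻⁶
Q = 3.81×10⁻⁶ > K = 1.28×10⁻⁶, so the reverse reaction proceeds.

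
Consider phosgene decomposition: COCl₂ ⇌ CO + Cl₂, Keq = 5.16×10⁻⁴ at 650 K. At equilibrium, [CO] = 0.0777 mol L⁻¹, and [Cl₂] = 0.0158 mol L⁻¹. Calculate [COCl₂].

[COCl₂] = 2.38 mol L⁻¹

At equilibrium, Keq = [CO]·[Cl₂] / [COCl₂] = 5.16×10⁻⁴.
(0.0777)·(0.0158) / ([COCl₂]) = 5.16×10⁻⁴
[COCl₂] = 2.38 mol L⁻¹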